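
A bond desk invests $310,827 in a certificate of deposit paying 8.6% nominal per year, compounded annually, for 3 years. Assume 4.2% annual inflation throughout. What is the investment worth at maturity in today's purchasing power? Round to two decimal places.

$351,888.49

Nominal value at maturity: $310,827 × (1 + 8.6%)^3 ≈ $398,114.70.
Price-level factor over 3 years: (1 + 4.2%)^3 = 1.131366088.
Dividing the nominal maturity value by the price-level factor gives the value in today's money.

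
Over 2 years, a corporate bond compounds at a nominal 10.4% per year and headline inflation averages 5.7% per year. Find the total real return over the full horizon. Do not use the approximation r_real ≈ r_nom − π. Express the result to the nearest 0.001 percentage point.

The annual real rate is (1+10.4%)/(1+5.7%) − 1 = 4.4465%.
Compounded over 2 years: (1 + 0.044465)^2 − 1 ≈ 0.09091.

9.091%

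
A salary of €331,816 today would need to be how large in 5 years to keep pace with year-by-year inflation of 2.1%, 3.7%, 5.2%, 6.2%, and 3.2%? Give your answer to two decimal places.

Cumulative price-level factor: 1.021 × 1.037 × 1.052 × 1.062 × 1.032 ≈ 1.2207435894.
The nominal amount required is €331,816 scaled up by that factor.

€405,062.25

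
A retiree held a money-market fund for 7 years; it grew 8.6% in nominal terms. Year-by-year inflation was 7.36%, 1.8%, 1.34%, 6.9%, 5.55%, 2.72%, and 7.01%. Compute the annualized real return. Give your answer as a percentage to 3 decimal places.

-3.301%

Cumulative inflation factor: 1.0736 × 1.018 × 1.0134 × 1.069 × 1.0555 × 1.0272 × 1.0701 ≈ 1.37368.
Nominal growth factor: 1.08600. Real growth factor = 1.08600 / 1.37368 ≈ 0.79058.
Annualized: 0.79058^(1/7) − 1 ≈ -0.03301.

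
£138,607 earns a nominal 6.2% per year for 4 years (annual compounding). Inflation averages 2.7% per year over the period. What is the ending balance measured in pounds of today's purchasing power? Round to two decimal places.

Nominal value at maturity: £138,607 × (1 + 6.2%)^4 ≈ £176,312.55.
Price-level factor over 4 years: (1 + 2.7%)^4 ≈ 1.1124532634.
Dividing the nominal maturity value by the price-level factor gives the value in today's money.

£158,489.85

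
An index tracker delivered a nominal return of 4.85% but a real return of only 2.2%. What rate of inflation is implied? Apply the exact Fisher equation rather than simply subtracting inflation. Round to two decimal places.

From (1+r_nom) = (1+r_real)(1+π), we get 1+π = (1 + 4.85%)/(1 + 2.2%) = 1.0485/1.022 ≈ 1.02593.
So π ≈ 2.5930%.

2.59%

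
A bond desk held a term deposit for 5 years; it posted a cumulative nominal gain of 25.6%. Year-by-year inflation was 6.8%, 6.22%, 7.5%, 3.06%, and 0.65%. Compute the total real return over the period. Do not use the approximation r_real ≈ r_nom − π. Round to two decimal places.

-0.71%

Cumulative inflation factor: 1.068 × 1.0622 × 1.075 × 1.0306 × 1.0065 ≈ 1.26500.
Nominal growth factor: 1.25600. Real growth factor = 1.25600 / 1.26500 ≈ 0.99289.
Total real return ≈ -0.7113%.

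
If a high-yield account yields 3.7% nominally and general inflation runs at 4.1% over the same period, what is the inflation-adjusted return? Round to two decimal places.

Real return via the Fisher equation: (1 + 3.7%)/(1 + 4.1%) − 1 = 1.037/1.041 − 1 ≈ -0.00384.

-0.38%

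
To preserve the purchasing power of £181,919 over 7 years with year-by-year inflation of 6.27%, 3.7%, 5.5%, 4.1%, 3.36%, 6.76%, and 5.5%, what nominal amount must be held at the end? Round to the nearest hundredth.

£256,321.01

Cumulative price-level factor: 1.0627 × 1.037 × 1.055 × 1.041 × 1.0336 × 1.0676 × 1.055 ≈ 1.4089842923.
Multiplying £181,919 by the price-level factor gives the future nominal sum.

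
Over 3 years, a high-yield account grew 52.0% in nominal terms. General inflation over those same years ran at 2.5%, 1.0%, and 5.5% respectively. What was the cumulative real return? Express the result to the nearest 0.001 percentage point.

Cumulative inflation factor: 1.025 × 1.010 × 1.055 ≈ 1.09219.
Nominal growth factor: 1.52000. Real growth factor = 1.52000 / 1.09219 ≈ 1.39170.
Total real return ≈ 39.1701%.

39.170%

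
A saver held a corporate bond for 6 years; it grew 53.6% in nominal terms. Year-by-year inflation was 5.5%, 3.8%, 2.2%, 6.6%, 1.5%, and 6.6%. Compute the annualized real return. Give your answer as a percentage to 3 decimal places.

Cumulative inflation factor: 1.055 × 1.038 × 1.022 × 1.066 × 1.015 × 1.066 ≈ 1.29087.
Nominal growth factor: 1.53600. Real growth factor = 1.53600 / 1.29087 ≈ 1.18990.
Annualized: 1.18990^(1/6) − 1 ≈ 0.02940.

2.940%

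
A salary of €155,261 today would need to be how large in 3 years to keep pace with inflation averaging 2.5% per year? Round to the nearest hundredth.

Cumulative price-level factor: (1+2.5%)^3 = 1.076890625.
The nominal amount required is €155,261 scaled up by that factor.

€167,199.12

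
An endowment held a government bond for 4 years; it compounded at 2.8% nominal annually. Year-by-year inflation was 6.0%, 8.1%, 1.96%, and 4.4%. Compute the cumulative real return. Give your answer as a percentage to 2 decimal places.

-8.44%

Cumulative inflation factor: 1.060 × 1.081 × 1.0196 × 1.044 ≈ 1.21972.
Nominal growth factor: 1.11679. Real growth factor = 1.11679 / 1.21972 ≈ 0.91561.
Total real return ≈ -8.4390%.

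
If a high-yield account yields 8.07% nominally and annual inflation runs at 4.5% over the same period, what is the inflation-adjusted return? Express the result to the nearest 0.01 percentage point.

Real return via the Fisher equation: (1 + 8.07%)/(1 + 4.5%) − 1 = 1.0807/1.045 − 1 ≈ 0.03416.

3.42%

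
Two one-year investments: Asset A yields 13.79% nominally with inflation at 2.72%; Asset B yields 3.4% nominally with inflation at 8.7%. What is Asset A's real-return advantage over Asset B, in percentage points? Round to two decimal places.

15.65

Asset A real return: 1.1379/1.0272 − 1 = 10.777%.
Asset B real return: 1.034/1.087 − 1 = -4.876%.
Difference: 10.777 − (-4.876) = 15.653 pp.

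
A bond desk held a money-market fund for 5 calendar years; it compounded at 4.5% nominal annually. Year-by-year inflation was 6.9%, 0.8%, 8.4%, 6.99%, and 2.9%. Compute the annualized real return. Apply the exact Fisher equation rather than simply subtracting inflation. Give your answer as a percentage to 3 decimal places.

-0.626%

Cumulative inflation factor: 1.069 × 1.008 × 1.084 × 1.0699 × 1.029 ≈ 1.28596.
Nominal growth factor: 1.24618. Real growth factor = 1.24618 / 1.28596 ≈ 0.96907.
Annualized: 0.96907^(1/5) − 1 ≈ -0.00626.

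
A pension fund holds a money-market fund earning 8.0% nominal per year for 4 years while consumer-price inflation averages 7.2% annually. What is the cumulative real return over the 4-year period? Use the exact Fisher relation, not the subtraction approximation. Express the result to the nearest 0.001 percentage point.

The annual real rate is (1+8.0%)/(1+7.2%) − 1 = 0.7463%.
Compounded over 4 years: (1 + 0.007463)^4 − 1 ≈ 0.03019.

3.019%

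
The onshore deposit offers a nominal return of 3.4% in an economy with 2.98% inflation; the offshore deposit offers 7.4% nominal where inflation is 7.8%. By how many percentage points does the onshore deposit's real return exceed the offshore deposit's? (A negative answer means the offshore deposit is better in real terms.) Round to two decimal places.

0.78

The onshore deposit real return: 1.034/1.0298 − 1 = 0.408%.
The offshore deposit real return: 1.074/1.078 − 1 = -0.371%.
Difference: 0.408 − (-0.371) = 0.779 pp.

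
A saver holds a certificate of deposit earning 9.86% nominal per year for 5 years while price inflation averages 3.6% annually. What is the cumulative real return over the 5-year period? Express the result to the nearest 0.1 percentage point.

34.1%

The annual real rate is (1+9.86%)/(1+3.6%) − 1 = 6.0425%.
Compounded over 5 years: (1 + 0.060425)^5 − 1 ≈ 0.34091.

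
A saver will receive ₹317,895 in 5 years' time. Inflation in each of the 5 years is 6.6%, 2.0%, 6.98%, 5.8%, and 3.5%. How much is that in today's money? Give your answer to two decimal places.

Price-level factor over 5 years: 1.066 × 1.020 × 1.0698 × 1.058 × 1.035 ≈ 1.2737552514.
Purchasing power today: ₹317,895 divided by that factor.

₹249,573.06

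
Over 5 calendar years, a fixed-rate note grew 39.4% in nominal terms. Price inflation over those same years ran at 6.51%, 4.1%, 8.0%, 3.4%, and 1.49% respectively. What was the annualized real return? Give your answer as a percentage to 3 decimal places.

2.096%

Cumulative inflation factor: 1.0651 × 1.041 × 1.080 × 1.034 × 1.0149 ≈ 1.25663.
Nominal growth factor: 1.39400. Real growth factor = 1.39400 / 1.25663 ≈ 1.10931.
Annualized: 1.10931^(1/5) − 1 ≈ 0.02096.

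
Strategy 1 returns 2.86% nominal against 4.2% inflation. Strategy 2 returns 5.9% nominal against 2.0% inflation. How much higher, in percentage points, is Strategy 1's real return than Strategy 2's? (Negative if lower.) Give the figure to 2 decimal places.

Strategy 1 real return: 1.0286/1.042 − 1 = -1.286%.
Strategy 2 real return: 1.059/1.020 − 1 = 3.824%.
Difference: -1.286 − 3.824 = -5.110 pp.

-5.11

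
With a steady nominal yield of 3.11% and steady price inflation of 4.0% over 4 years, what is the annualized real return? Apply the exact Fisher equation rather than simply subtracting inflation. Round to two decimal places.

-0.86%

With constant rates the annual real return is the same each year: (1+3.11%)/(1+4.0%) − 1 = -0.00856.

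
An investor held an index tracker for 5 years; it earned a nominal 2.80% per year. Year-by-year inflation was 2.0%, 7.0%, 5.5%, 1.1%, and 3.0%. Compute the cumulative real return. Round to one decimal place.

-4.2%

Cumulative inflation factor: 1.020 × 1.070 × 1.055 × 1.011 × 1.030 ≈ 1.19902.
Nominal growth factor: 1.14806. Real growth factor = 1.14806 / 1.19902 ≈ 0.95750.
Total real return ≈ -4.2496%.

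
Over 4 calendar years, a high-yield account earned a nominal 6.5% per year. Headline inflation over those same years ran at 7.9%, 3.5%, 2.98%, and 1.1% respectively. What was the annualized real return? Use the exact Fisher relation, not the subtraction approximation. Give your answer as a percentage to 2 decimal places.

Cumulative inflation factor: 1.079 × 1.035 × 1.0298 × 1.011 ≈ 1.16270.
Nominal growth factor: 1.28647. Real growth factor = 1.28647 / 1.16270 ≈ 1.10645.
Annualized: 1.10645^(1/4) − 1 ≈ 0.02561.

2.56%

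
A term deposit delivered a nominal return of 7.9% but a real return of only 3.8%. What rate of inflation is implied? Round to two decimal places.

3.95%

From (1+r_nom) = (1+r_real)(1+π), we get 1+π = (1 + 7.9%)/(1 + 3.8%) = 1.079/1.038 ≈ 1.03950.
So π ≈ 3.9499%.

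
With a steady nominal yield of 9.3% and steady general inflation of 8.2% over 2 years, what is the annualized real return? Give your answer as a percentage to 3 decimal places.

1.017%

With constant rates the annual real return is the same each year: (1+9.3%)/(1+8.2%) − 1 = 0.01017.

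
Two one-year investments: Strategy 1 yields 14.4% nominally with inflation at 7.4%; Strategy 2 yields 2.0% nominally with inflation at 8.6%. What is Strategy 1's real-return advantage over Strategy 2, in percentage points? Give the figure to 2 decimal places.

12.60

Strategy 1 real return: 1.144/1.074 − 1 = 6.518%.
Strategy 2 real return: 1.020/1.086 − 1 = -6.077%.
Difference: 6.518 − (-6.077) = 12.595 pp.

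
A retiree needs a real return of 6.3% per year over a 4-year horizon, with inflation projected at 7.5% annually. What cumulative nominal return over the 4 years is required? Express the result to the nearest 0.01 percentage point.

Required annual nominal rate: (1+6.3%)(1+7.5%) − 1 = 14.2725%.
Cumulative over 4 years: (1 + 0.142725)^4 − 1 ≈ 0.70517.

70.52%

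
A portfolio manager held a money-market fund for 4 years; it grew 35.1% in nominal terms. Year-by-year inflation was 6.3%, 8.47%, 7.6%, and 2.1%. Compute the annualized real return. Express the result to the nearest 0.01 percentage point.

Cumulative inflation factor: 1.063 × 1.0847 × 1.076 × 1.021 ≈ 1.26672.
Nominal growth factor: 1.35100. Real growth factor = 1.35100 / 1.26672 ≈ 1.06653.
Annualized: 1.06653^(1/4) − 1 ≈ 0.01623.

1.62%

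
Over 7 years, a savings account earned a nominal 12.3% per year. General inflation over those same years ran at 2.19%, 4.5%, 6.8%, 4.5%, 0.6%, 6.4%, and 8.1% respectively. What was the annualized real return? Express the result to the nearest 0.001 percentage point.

7.261%

Cumulative inflation factor: 1.0219 × 1.045 × 1.068 × 1.045 × 1.006 × 1.064 × 1.081 ≈ 1.37904.
Nominal growth factor: 2.25247. Real growth factor = 2.25247 / 1.37904 ≈ 1.63336.
Annualized: 1.63336^(1/7) − 1 ≈ 0.07261.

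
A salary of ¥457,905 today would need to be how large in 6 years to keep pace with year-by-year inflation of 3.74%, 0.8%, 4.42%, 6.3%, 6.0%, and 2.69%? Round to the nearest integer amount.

Cumulative price-level factor: 1.0374 × 1.008 × 1.0442 × 1.063 × 1.060 × 1.0269 ≈ 1.2634490939.
The nominal amount required is ¥457,905 scaled up by that factor.

¥578,540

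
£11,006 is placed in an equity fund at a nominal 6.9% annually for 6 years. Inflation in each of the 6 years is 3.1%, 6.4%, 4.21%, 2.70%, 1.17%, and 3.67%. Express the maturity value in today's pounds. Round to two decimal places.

Nominal value at maturity: £11,006 × (1 + 6.9%)^6 ≈ £16,424.64.
Price-level factor over 6 years: 1.031 × 1.064 × 1.0421 × 1.0270 × 1.0117 × 1.0367 ≈ 1.2313598287.
Dividing the nominal maturity value by the price-level factor gives the value in today's money.

£13,338.62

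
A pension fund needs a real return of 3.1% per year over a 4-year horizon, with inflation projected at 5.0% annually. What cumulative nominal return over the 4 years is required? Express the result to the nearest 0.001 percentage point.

37.338%

Required annual nominal rate: (1+3.1%)(1+5.0%) − 1 = 8.255%.
Cumulative over 4 years: (1 + 0.08255)^4 − 1 ≈ 0.37338.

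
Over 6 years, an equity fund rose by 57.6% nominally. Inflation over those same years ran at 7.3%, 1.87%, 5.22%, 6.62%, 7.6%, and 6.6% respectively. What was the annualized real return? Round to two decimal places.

1.91%

Cumulative inflation factor: 1.073 × 1.0187 × 1.0522 × 1.0662 × 1.076 × 1.066 ≈ 1.40654.
Nominal growth factor: 1.57600. Real growth factor = 1.57600 / 1.40654 ≈ 1.12048.
Annualized: 1.12048^(1/6) − 1 ≈ 0.01914.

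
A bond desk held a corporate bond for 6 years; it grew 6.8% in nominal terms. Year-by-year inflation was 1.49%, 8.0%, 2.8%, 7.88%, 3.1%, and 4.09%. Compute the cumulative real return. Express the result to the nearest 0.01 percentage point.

-18.13%

Cumulative inflation factor: 1.0149 × 1.080 × 1.028 × 1.0788 × 1.031 × 1.0409 ≈ 1.30451.
Nominal growth factor: 1.06800. Real growth factor = 1.06800 / 1.30451 ≈ 0.81870.
Total real return ≈ -18.1304%.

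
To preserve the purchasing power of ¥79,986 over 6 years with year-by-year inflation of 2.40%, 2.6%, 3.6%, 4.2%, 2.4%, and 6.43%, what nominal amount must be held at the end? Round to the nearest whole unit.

Cumulative price-level factor: 1.0240 × 1.026 × 1.036 × 1.042 × 1.024 × 1.0643 ≈ 1.2360578884.
Multiplying ¥79,986 by the price-level factor gives the future nominal sum.

¥98,867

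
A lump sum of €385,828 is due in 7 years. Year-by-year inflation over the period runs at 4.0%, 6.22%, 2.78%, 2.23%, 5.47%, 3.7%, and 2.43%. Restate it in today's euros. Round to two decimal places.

€296,710.05

Price-level factor over 7 years: 1.040 × 1.0622 × 1.0278 × 1.0223 × 1.0547 × 1.037 × 1.0243 ≈ 1.3003536638.
Purchasing power today: €385,828 divided by that factor.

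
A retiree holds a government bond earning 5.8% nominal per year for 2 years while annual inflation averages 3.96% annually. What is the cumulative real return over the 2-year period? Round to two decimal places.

3.57%

The annual real rate is (1+5.8%)/(1+3.96%) − 1 = 1.7699%.
Compounded over 2 years: (1 + 0.017699)^2 − 1 ≈ 0.03571.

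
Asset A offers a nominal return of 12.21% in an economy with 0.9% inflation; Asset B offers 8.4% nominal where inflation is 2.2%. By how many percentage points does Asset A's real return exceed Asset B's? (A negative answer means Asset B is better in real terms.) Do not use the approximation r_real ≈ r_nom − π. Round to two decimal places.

Asset A real return: 1.1221/1.009 − 1 = 11.209%.
Asset B real return: 1.084/1.022 − 1 = 6.067%.
Difference: 11.209 − 6.067 = 5.142 pp.

5.14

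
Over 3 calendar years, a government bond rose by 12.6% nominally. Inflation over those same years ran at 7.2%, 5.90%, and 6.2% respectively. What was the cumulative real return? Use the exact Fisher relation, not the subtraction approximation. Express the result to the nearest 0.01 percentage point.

-6.61%

Cumulative inflation factor: 1.072 × 1.0590 × 1.062 ≈ 1.20563.
Nominal growth factor: 1.12600. Real growth factor = 1.12600 / 1.20563 ≈ 0.93395.
Total real return ≈ -6.6051%.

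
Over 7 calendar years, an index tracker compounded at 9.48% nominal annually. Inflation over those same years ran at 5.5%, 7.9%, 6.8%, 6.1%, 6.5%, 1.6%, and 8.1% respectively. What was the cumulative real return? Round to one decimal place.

24.9%

Cumulative inflation factor: 1.055 × 1.079 × 1.068 × 1.061 × 1.065 × 1.016 × 1.081 ≈ 1.50879.
Nominal growth factor: 1.88514. Real growth factor = 1.88514 / 1.50879 ≈ 1.24944.
Total real return ≈ 24.9436%.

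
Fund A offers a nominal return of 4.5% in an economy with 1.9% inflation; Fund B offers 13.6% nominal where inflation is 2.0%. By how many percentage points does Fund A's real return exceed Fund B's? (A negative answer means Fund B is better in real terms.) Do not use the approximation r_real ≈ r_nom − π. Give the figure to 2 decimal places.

-8.82

Fund A real return: 1.045/1.019 − 1 = 2.552%.
Fund B real return: 1.136/1.020 − 1 = 11.373%.
Difference: 2.552 − 11.373 = -8.821 pp.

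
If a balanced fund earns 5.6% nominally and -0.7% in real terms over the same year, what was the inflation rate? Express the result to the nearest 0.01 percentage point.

From (1+r_nom) = (1+r_real)(1+π), we get 1+π = (1 + 5.6%)/(1 − 0.7%) = 1.056/0.993 ≈ 1.06344.
So π ≈ 6.3444%.

6.34%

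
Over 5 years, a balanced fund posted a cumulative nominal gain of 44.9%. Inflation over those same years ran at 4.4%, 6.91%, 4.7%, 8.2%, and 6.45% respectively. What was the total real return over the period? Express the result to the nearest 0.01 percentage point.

Cumulative inflation factor: 1.044 × 1.0691 × 1.047 × 1.082 × 1.0645 ≈ 1.34598.
Nominal growth factor: 1.44900. Real growth factor = 1.44900 / 1.34598 ≈ 1.07654.
Total real return ≈ 7.6539%.

7.65%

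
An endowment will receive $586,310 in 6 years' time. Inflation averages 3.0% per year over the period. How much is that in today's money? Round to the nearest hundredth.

Price-level factor over 6 years: (1 + 3.0%)^6 ≈ 1.1940522965.
Purchasing power today: $586,310 divided by that factor.

$491,025.39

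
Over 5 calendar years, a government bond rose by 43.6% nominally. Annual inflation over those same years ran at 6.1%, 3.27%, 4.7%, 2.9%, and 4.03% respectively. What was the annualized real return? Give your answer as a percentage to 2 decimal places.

3.18%

Cumulative inflation factor: 1.061 × 1.0327 × 1.047 × 1.029 × 1.0403 ≈ 1.22803.
Nominal growth factor: 1.43600. Real growth factor = 1.43600 / 1.22803 ≈ 1.16935.
Annualized: 1.16935^(1/5) − 1 ≈ 0.03178.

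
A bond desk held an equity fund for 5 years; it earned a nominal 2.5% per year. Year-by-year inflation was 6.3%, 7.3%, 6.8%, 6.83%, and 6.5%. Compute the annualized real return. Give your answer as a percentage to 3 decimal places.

-3.977%

Cumulative inflation factor: 1.063 × 1.073 × 1.068 × 1.0683 × 1.065 ≈ 1.38595.
Nominal growth factor: 1.13141. Real growth factor = 1.13141 / 1.38595 ≈ 0.81634.
Annualized: 0.81634^(1/5) − 1 ≈ -0.03977.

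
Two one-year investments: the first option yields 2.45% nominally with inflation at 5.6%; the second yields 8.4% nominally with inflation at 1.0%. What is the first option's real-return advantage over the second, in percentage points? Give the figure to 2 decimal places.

The first option real return: 1.0245/1.056 − 1 = -2.983%.
The second real return: 1.084/1.010 − 1 = 7.327%.
Difference: -2.983 − 7.327 = -10.310 pp.

-10.31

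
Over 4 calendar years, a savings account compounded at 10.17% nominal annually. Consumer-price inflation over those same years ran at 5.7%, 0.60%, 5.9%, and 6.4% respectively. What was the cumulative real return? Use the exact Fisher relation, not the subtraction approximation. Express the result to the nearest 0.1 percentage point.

Cumulative inflation factor: 1.057 × 1.0060 × 1.059 × 1.064 ≈ 1.19815.
Nominal growth factor: 1.47317. Real growth factor = 1.47317 / 1.19815 ≈ 1.22954.
Total real return ≈ 22.9541%.

23.0%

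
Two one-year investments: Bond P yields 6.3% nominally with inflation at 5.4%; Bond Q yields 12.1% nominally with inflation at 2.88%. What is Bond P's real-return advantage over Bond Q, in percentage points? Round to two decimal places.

Bond P real return: 1.063/1.054 − 1 = 0.854%.
Bond Q real return: 1.121/1.0288 − 1 = 8.962%.
Difference: 0.854 − 8.962 = -8.108 pp.

-8.11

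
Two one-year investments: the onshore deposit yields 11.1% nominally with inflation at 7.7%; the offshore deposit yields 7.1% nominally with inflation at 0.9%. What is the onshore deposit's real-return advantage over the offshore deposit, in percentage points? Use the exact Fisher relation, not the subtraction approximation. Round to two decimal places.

The onshore deposit real return: 1.111/1.077 − 1 = 3.157%.
The offshore deposit real return: 1.071/1.009 − 1 = 6.145%.
Difference: 3.157 − 6.145 = -2.988 pp.

-2.99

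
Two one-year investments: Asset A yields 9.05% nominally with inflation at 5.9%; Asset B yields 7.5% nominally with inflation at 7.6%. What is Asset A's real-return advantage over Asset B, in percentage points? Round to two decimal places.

Asset A real return: 1.0905/1.059 − 1 = 2.975%.
Asset B real return: 1.075/1.076 − 1 = -0.093%.
Difference: 2.975 − (-0.093) = 3.068 pp.

3.07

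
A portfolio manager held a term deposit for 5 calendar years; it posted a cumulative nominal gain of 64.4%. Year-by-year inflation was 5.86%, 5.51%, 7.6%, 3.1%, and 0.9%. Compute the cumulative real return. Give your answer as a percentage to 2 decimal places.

Cumulative inflation factor: 1.0586 × 1.0551 × 1.076 × 1.031 × 1.009 ≈ 1.25022.
Nominal growth factor: 1.64400. Real growth factor = 1.64400 / 1.25022 ≈ 1.31497.
Total real return ≈ 31.4965%.

31.50%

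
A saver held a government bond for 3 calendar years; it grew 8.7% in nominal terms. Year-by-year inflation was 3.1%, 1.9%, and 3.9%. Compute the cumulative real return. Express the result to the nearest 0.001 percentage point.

Cumulative inflation factor: 1.031 × 1.019 × 1.039 ≈ 1.09156.
Nominal growth factor: 1.08700. Real growth factor = 1.08700 / 1.09156 ≈ 0.99582.
Total real return ≈ -0.4179%.

-0.418%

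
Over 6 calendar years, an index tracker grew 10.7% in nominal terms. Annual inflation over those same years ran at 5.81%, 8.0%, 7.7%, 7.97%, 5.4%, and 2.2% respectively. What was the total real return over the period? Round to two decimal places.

Cumulative inflation factor: 1.0581 × 1.080 × 1.077 × 1.0797 × 1.054 × 1.022 ≈ 1.43140.
Nominal growth factor: 1.10700. Real growth factor = 1.10700 / 1.43140 ≈ 0.77337.
Total real return ≈ -22.6631%.

-22.66%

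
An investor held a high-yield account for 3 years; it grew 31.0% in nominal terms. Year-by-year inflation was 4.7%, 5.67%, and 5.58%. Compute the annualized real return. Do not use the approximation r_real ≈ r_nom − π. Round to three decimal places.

3.896%

Cumulative inflation factor: 1.047 × 1.0567 × 1.0558 ≈ 1.16810.
Nominal growth factor: 1.31000. Real growth factor = 1.31000 / 1.16810 ≈ 1.12148.
Annualized: 1.12148^(1/3) − 1 ≈ 0.03896.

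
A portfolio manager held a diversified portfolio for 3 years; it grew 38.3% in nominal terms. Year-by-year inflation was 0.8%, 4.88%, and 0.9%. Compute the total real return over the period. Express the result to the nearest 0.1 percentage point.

Cumulative inflation factor: 1.008 × 1.0488 × 1.009 ≈ 1.06671.
Nominal growth factor: 1.38300. Real growth factor = 1.38300 / 1.06671 ≈ 1.29652.
Total real return ≈ 29.6516%.

29.7%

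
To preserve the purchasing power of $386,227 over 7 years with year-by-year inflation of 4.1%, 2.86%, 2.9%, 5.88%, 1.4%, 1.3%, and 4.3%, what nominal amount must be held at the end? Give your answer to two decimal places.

$482,726.23

Cumulative price-level factor: 1.041 × 1.0286 × 1.029 × 1.0588 × 1.014 × 1.013 × 1.043 ≈ 1.2498510681.
The nominal amount required is $386,227 scaled up by that factor.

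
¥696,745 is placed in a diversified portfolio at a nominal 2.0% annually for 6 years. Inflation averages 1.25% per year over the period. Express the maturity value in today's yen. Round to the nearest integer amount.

¥728,291

Nominal value at maturity: ¥696,745 × (1 + 2.0%)^6 ≈ ¥784,648.
Price-level factor over 6 years: (1 + 1.25%)^6 ≈ 1.0773831805.
Dividing the nominal maturity value by the price-level factor gives the value in today's money.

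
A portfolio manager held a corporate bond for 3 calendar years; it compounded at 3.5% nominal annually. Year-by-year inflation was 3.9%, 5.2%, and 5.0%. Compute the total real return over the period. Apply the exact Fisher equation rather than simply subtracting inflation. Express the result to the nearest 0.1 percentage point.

-3.4%

Cumulative inflation factor: 1.039 × 1.052 × 1.050 ≈ 1.14768.
Nominal growth factor: 1.10872. Real growth factor = 1.10872 / 1.14768 ≈ 0.96605.
Total real return ≈ -3.3948%.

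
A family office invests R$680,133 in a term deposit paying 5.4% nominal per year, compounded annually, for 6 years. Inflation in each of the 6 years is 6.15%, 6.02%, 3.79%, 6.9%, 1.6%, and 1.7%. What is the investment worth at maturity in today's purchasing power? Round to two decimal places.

R$722,739.58

Nominal value at maturity: R$680,133 × (1 + 5.4%)^6 ≈ R$932,475.68.
Price-level factor over 6 years: 1.0615 × 1.0602 × 1.0379 × 1.069 × 1.016 × 1.017 ≈ 1.2901959564.
The maturity value deflated by that factor is the answer in today's purchasing power.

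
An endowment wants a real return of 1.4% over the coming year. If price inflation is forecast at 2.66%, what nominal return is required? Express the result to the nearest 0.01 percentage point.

By the Fisher equation, 1 + r_nom = (1 + 1.4%)(1 + 2.66%) = 1.014 × 1.0266 = 1.0409724.
So r_nom = 4.09724%.

4.10%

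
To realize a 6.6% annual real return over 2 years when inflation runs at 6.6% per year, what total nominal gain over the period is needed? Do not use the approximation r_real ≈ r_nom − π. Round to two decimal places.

Required annual nominal rate: (1+6.6%)(1+6.6%) − 1 = 13.6356%.
Cumulative over 2 years: (1 + 0.136356)^2 − 1 ≈ 0.29130.

29.13%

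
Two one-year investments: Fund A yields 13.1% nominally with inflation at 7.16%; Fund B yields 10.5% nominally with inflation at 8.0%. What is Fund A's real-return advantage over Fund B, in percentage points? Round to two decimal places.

Fund A real return: 1.131/1.0716 − 1 = 5.543%.
Fund B real return: 1.105/1.080 − 1 = 2.315%.
Difference: 5.543 − 2.315 = 3.228 pp.

3.23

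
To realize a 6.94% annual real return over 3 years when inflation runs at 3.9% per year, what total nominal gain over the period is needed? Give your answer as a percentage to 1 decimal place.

37.2%

Required annual nominal rate: (1+6.94%)(1+3.9%) − 1 = 11.11066%.
Cumulative over 3 years: (1 + 0.1111066)^3 − 1 ≈ 0.37173.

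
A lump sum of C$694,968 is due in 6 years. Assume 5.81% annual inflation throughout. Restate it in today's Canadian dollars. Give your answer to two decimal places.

Price-level factor over 6 years: (1 + 5.81%)^6 ≈ 1.4033315406.
Purchasing power today: C$694,968 divided by that factor.

C$495,227.24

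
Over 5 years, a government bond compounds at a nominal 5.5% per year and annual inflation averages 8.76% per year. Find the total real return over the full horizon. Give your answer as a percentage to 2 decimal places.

-14.12%

The annual real rate is (1+5.5%)/(1+8.76%) − 1 = -2.9974%.
Compounded over 5 years: (1 + -0.029974)^5 − 1 ≈ -0.14115.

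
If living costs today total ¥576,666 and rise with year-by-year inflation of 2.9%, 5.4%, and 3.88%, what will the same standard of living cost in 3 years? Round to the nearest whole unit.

¥649,699

Cumulative price-level factor: 1.029 × 1.054 × 1.0388 = 1.1266471608.
The nominal amount required is ¥576,666 scaled up by that factor.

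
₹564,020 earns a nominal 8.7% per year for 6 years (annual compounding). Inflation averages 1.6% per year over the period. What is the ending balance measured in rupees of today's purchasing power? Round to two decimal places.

₹845,881.49

Nominal value at maturity: ₹564,020 × (1 + 8.7%)^6 ≈ ₹930,404.43.
Price-level factor over 6 years: (1 + 1.6%)^6 ≈ 1.0999229093.
The maturity value deflated by that factor is the answer in today's purchasing power.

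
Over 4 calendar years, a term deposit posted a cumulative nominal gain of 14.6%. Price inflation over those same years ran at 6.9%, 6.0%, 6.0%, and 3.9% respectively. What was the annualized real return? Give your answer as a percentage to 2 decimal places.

Cumulative inflation factor: 1.069 × 1.060 × 1.060 × 1.039 ≈ 1.24797.
Nominal growth factor: 1.14600. Real growth factor = 1.14600 / 1.24797 ≈ 0.91829.
Annualized: 0.91829^(1/4) − 1 ≈ -0.02109.

-2.11%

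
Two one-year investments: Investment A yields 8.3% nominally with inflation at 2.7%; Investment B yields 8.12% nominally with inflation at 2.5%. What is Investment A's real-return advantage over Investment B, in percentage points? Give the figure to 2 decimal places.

Investment A real return: 1.083/1.027 − 1 = 5.453%.
Investment B real return: 1.0812/1.025 − 1 = 5.483%.
Difference: 5.453 − 5.483 = -0.030 pp.

-0.03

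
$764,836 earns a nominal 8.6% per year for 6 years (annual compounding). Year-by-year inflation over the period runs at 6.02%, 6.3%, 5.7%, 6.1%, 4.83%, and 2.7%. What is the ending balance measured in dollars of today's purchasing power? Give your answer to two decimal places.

Nominal value at maturity: $764,836 × (1 + 8.6%)^6 ≈ $1,254,721.31.
Price-level factor over 6 years: 1.0602 × 1.063 × 1.057 × 1.061 × 1.0483 × 1.027 ≈ 1.3607159171.
The maturity value deflated by that factor is the answer in today's purchasing power.

$922,103.79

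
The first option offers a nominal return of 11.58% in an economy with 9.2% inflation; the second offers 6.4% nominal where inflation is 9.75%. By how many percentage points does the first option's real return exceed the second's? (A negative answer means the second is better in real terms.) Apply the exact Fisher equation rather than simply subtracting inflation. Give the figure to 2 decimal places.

5.23

The first option real return: 1.1158/1.092 − 1 = 2.179%.
The second real return: 1.064/1.0975 − 1 = -3.052%.
Difference: 2.179 − (-3.052) = 5.231 pp.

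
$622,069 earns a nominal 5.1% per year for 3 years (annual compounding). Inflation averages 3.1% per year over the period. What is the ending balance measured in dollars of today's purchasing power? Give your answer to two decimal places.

Nominal value at maturity: $622,069 × (1 + 5.1%)^3 ≈ $722,182.08.
Price-level factor over 3 years: (1 + 3.1%)^3 = 1.095912791.
The maturity value deflated by that factor is the answer in today's purchasing power.

$658,977.69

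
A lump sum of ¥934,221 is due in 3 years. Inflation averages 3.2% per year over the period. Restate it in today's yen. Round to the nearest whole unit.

¥849,984

Price-level factor over 3 years: (1 + 3.2%)^3 = 1.099104768.
Purchasing power today: ¥934,221 divided by that factor.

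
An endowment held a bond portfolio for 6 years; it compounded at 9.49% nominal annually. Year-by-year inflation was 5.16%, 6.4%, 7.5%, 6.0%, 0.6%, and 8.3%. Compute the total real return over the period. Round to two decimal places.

24.03%

Cumulative inflation factor: 1.0516 × 1.064 × 1.075 × 1.060 × 1.006 × 1.083 ≈ 1.38910.
Nominal growth factor: 1.72285. Real growth factor = 1.72285 / 1.38910 ≈ 1.24026.
Total real return ≈ 24.0263%.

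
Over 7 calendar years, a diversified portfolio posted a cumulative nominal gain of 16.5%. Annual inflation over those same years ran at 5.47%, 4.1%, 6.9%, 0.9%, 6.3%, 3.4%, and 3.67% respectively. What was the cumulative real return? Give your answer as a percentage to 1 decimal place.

Cumulative inflation factor: 1.0547 × 1.041 × 1.069 × 1.009 × 1.063 × 1.034 × 1.0367 ≈ 1.34945.
Nominal growth factor: 1.16500. Real growth factor = 1.16500 / 1.34945 ≈ 0.86332.
Total real return ≈ -13.6683%.

-13.7%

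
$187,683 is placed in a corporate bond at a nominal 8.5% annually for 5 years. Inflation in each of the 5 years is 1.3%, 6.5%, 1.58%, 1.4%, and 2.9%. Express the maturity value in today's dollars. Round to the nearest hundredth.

Nominal value at maturity: $187,683 × (1 + 8.5%)^5 ≈ $282,210.80.
Price-level factor over 5 years: 1.013 × 1.065 × 1.0158 × 1.014 × 1.029 ≈ 1.1434589849.
The maturity value deflated by that factor is the answer in today's purchasing power.

$246,804.48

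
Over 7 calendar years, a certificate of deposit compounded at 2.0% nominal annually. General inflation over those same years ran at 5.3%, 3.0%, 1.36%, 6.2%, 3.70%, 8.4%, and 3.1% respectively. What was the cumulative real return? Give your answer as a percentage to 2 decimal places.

Cumulative inflation factor: 1.053 × 1.030 × 1.0136 × 1.062 × 1.0370 × 1.084 × 1.031 ≈ 1.35308.
Nominal growth factor: 1.14869. Real growth factor = 1.14869 / 1.35308 ≈ 0.84894.
Total real return ≈ -15.1058%.

-15.11%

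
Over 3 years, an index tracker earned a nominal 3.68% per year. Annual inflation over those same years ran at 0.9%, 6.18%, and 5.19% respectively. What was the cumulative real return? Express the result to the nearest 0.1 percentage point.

-1.1%

Cumulative inflation factor: 1.009 × 1.0618 × 1.0519 ≈ 1.12696.
Nominal growth factor: 1.11451. Real growth factor = 1.11451 / 1.12696 ≈ 0.98896.
Total real return ≈ -1.1045%.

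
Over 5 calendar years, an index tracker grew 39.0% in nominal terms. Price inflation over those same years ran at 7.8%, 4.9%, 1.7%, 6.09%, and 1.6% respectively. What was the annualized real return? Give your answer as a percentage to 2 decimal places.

2.32%

Cumulative inflation factor: 1.078 × 1.049 × 1.017 × 1.0609 × 1.016 ≈ 1.23961.
Nominal growth factor: 1.39000. Real growth factor = 1.39000 / 1.23961 ≈ 1.12132.
Annualized: 1.12132^(1/5) − 1 ≈ 0.02317.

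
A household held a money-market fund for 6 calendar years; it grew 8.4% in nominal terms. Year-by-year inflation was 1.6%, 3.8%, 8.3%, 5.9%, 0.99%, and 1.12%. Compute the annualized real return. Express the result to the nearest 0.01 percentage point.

Cumulative inflation factor: 1.016 × 1.038 × 1.083 × 1.059 × 1.0099 × 1.0112 ≈ 1.23518.
Nominal growth factor: 1.08400. Real growth factor = 1.08400 / 1.23518 ≈ 0.87760.
Annualized: 0.87760^(1/6) − 1 ≈ -0.02153.

-2.15%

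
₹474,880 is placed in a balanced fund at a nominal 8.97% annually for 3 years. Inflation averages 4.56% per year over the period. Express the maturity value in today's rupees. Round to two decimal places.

Nominal value at maturity: ₹474,880 × (1 + 8.97%)^3 ≈ ₹614,475.73.
Price-level factor over 3 years: (1 + 4.56%)^3 ≈ 1.1431328988.
Dividing the nominal maturity value by the price-level factor gives the value in today's money.

₹537,536.56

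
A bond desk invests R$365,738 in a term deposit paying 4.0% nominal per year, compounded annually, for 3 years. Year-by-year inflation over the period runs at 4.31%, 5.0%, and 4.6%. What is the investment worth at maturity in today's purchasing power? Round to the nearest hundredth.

R$359,106.42

Nominal value at maturity: R$365,738 × (1 + 4.0%)^3 ≈ R$411,405.51.
Price-level factor over 3 years: 1.0431 × 1.050 × 1.046 = 1.14563673.
Dividing the nominal maturity value by the price-level factor gives the value in today's money.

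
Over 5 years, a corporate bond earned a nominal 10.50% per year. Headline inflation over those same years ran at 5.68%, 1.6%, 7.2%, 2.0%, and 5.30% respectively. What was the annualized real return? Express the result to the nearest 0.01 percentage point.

Cumulative inflation factor: 1.0568 × 1.016 × 1.072 × 1.020 × 1.0530 ≈ 1.23626.
Nominal growth factor: 1.64745. Real growth factor = 1.64745 / 1.23626 ≈ 1.33261.
Annualized: 1.33261^(1/5) − 1 ≈ 0.05911.

5.91%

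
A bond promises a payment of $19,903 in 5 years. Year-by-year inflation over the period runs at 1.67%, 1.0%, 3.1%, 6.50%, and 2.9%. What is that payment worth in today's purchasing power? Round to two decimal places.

Price-level factor over 5 years: 1.0167 × 1.010 × 1.031 × 1.0650 × 1.029 ≈ 1.1602133147.
Purchasing power today: $19,903 divided by that factor.

$17,154.60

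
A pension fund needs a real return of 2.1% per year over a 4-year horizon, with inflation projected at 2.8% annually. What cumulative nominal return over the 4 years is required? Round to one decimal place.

21.4%

Required annual nominal rate: (1+2.1%)(1+2.8%) − 1 = 4.9588%.
Cumulative over 4 years: (1 + 0.049588)^4 − 1 ≈ 0.21360.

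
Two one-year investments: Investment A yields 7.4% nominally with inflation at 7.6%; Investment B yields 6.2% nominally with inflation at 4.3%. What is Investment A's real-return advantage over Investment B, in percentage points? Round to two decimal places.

Investment A real return: 1.074/1.076 − 1 = -0.186%.
Investment B real return: 1.062/1.043 − 1 = 1.822%.
Difference: -0.186 − 1.822 = -2.008 pp.

-2.01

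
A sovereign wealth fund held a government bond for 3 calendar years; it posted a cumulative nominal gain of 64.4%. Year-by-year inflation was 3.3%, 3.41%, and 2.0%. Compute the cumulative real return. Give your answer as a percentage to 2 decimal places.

50.88%

Cumulative inflation factor: 1.033 × 1.0341 × 1.020 ≈ 1.08959.
Nominal growth factor: 1.64400. Real growth factor = 1.64400 / 1.08959 ≈ 1.50882.
Total real return ≈ 50.8825%.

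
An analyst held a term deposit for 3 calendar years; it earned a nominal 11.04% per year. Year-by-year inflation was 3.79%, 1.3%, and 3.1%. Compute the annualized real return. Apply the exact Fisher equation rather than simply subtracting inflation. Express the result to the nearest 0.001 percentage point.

8.095%

Cumulative inflation factor: 1.0379 × 1.013 × 1.031 ≈ 1.08399.
Nominal growth factor: 1.36911. Real growth factor = 1.36911 / 1.08399 ≈ 1.26303.
Annualized: 1.26303^(1/3) − 1 ≈ 0.08095.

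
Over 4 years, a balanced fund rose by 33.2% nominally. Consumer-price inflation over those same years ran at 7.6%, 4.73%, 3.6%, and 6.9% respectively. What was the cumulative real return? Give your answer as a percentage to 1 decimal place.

6.7%

Cumulative inflation factor: 1.076 × 1.0473 × 1.036 × 1.069 ≈ 1.24802.
Nominal growth factor: 1.33200. Real growth factor = 1.33200 / 1.24802 ≈ 1.06729.
Total real return ≈ 6.7292%.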